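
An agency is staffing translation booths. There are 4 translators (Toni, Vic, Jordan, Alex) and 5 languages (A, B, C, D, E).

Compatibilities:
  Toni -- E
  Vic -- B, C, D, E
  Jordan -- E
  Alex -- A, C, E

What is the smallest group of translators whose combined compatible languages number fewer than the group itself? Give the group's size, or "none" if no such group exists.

Take S = {Toni, Jordan}. Its neighbourhood is {E}, so |N(S)| = 1 < |S| = 2.
No single vertex violates Hall's condition since each has at least one neighbour, so 2 is the minimum.

2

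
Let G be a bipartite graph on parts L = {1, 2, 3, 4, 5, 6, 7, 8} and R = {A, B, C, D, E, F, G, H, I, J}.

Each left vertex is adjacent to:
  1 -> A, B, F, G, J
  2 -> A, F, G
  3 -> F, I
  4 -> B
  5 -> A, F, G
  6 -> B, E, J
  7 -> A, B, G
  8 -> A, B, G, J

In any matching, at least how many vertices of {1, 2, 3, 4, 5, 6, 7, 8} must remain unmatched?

1

For example, pair 1-J, 2-F, 3-I, 4-B, 5-A, 6-E, 7-G.
The set {1, 2, 4, 5, 7, 8} has only 5 neighbours ({A, B, F, G, J}), so by Hall's theorem at most 7 of the 8 left vertices can be matched.
That matches 7 of the 8, leaving 1 unmatched; no matching can do better.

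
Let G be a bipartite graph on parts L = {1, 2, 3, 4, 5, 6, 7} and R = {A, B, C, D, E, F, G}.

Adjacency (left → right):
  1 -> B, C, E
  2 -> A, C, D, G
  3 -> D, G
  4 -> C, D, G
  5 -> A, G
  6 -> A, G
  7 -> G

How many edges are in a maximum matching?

5

One maximum matching: 1→B, 2→A, 3→D, 4→C, 5→G.
The set {2, 3, 4, 5, 6, 7} has only 4 neighbours ({A, C, D, G}), so by Hall's theorem at most 5 of the 7 left vertices can be matched.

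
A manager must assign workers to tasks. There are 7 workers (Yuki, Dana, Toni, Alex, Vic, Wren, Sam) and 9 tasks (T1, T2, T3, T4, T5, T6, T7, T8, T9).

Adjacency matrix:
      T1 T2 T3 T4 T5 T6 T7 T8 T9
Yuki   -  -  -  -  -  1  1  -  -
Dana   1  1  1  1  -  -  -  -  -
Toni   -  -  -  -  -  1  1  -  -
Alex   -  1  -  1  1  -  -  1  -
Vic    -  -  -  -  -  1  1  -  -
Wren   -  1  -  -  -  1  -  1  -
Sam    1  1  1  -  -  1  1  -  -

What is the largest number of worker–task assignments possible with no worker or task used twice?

A valid assignment of size 6: Yuki-T6, Dana-T2, Toni-T7, Alex-T5, Wren-T8, Sam-T3.
The set {Yuki, Toni, Vic} has only 2 neighbours ({T6, T7}), so by Hall's theorem at most 6 of the 7 workers can be matched.

6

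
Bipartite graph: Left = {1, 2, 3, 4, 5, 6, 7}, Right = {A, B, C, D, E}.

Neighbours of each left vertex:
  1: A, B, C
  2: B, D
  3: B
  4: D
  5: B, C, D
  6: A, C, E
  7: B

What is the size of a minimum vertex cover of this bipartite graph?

5

A maximum matching has 5 edges (e.g. 1–A, 2–D, 3–B, 5–C, 6–E).
By König's theorem the minimum vertex cover has the same size. One such cover is {1, 5, 6, B, D}.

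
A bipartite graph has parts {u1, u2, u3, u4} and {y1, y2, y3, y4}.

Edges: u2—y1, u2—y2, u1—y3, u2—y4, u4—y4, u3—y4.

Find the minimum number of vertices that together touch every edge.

3

A maximum matching has 3 edges (e.g. u1–y3, u2–y1, u3–y4).
By König's theorem the minimum vertex cover has the same size. One such cover is {u1, u2, y4}.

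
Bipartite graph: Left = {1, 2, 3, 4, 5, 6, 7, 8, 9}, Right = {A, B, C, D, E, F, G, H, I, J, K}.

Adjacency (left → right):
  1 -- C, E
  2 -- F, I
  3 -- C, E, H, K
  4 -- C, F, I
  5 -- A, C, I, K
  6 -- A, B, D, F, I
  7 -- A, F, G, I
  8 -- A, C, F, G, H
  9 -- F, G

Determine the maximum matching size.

One maximum matching: 1-E, 2-I, 3-H, 4-C, 5-K, 6-B, 7-G, 8-A, 9-F.
This saturates every left vertex, so 9 is the maximum.

9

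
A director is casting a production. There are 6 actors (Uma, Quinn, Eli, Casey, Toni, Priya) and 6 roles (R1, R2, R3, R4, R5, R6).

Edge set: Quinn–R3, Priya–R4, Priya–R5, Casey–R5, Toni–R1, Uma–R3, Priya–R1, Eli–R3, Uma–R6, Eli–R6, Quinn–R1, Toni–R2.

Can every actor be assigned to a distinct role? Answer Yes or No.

For example, pair Uma–R3, Quinn–R1, Eli–R6, Casey–R5, Toni–R2, Priya–R4.
All 6 actors are covered.

Yes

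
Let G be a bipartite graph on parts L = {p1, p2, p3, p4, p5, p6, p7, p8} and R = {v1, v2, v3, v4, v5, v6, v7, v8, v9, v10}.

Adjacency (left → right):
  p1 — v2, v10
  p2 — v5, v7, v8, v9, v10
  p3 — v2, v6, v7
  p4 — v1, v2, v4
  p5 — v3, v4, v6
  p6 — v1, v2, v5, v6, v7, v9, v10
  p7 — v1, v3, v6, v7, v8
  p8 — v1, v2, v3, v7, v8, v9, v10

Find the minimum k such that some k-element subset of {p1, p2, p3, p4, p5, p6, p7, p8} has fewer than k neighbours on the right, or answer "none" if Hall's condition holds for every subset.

A matching saturating every left vertex exists, for instance p1→v2, p2→v5, p3→v7, p4→v1, p5→v4, p6→v6, p7→v3, p8→v10.
By Hall's marriage theorem, this means |N(S)| ≥ |S| for every subset S, so no violating subset exists.

none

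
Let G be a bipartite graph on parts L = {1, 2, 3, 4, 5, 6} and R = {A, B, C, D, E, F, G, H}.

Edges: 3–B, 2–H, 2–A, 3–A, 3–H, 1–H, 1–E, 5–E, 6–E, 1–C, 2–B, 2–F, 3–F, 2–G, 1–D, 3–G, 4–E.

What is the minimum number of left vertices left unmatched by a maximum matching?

2

One maximum matching: 1–C, 2–A, 3–G, 4–E.
The set {4, 5, 6} has only 1 neighbour ({E}), so by Hall's theorem at most 4 of the 6 left vertices can be matched.
That matches 4 of the 6, leaving 2 unmatched; no matching can do better.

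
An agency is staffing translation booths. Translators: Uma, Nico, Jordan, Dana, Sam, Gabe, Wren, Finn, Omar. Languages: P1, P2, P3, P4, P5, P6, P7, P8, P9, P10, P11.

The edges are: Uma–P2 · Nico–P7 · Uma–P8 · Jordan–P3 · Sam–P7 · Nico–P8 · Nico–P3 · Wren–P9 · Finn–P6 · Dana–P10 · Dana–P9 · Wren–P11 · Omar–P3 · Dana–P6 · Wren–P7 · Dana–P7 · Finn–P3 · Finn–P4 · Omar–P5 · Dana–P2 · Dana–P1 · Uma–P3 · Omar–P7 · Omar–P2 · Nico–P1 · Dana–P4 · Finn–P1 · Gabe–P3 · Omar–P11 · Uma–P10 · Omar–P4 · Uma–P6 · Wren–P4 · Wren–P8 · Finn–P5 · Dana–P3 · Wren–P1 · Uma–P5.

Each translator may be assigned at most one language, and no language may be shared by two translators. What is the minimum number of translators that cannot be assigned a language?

For example, pair Uma–P8, Nico–P1, Jordan–P3, Dana–P10, Sam–P7, Wren–P11, Finn–P6, Omar–P2.
The set {Jordan, Gabe} has only 1 neighbour ({P3}), so by Hall's theorem at most 8 of the 9 translators can be matched.
That matches 8 of the 9, leaving 1 unmatched; no matching can do better.

1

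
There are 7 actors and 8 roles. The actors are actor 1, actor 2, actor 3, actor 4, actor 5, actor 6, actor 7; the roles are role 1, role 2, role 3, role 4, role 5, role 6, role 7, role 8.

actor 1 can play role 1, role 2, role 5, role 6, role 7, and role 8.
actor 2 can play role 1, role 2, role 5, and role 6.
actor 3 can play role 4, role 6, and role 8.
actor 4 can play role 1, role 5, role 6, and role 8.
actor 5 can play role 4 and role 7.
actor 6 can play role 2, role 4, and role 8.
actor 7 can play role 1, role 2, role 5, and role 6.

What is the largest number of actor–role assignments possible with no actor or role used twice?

7

One maximum matching: actor 1–role 7, actor 2–role 2, actor 3–role 6, actor 4–role 1, actor 5–role 4, actor 6–role 8, actor 7–role 5.
All 7 actors are matched, so no larger matching exists.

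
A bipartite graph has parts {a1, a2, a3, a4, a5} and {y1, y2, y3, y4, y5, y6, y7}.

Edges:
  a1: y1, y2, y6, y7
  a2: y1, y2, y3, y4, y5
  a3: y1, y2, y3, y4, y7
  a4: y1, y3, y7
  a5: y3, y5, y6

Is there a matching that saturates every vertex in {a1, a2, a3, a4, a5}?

Yes

A valid assignment of size 5: a1-y7, a2-y2, a3-y4, a4-y1, a5-y3.
Every left vertex is matched, so this matching saturates all of them.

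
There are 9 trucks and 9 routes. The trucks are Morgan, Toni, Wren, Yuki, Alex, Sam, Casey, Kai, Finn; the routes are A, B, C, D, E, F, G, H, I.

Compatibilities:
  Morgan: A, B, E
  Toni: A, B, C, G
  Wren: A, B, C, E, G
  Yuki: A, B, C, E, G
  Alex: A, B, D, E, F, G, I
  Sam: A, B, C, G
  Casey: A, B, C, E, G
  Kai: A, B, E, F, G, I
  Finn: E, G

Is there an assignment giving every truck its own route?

The set {Morgan, Toni, Wren, Yuki, Sam, Casey, Finn} has only 5 neighbours ({A, B, C, E, G}), so by Hall's theorem at most 7 of the 9 trucks can be matched.
Hence no matching covers every truck.

No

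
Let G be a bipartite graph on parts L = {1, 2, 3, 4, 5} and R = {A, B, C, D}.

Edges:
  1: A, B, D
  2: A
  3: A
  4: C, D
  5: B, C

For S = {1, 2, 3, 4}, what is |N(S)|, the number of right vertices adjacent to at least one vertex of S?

4

The union of neighbours of {1, 2, 3, 4} is {A, B, C, D}, which has 4 elements.
Since |N(S)| = 4 ≥ |S| = 4, Hall's condition holds for this subset.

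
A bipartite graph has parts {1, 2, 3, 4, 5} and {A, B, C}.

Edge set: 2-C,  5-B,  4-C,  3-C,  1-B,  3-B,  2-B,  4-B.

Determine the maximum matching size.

2

For example, pair 1–B, 2–C.
The set {1, 2, 3, 4, 5} has only 2 neighbours ({B, C}), so by Hall's theorem at most 2 of the 5 left vertices can be matched.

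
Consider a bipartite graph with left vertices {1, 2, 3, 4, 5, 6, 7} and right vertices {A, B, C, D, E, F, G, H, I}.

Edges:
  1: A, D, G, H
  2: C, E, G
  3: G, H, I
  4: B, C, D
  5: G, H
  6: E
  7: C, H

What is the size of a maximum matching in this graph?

7

One maximum matching: 1–D, 2–G, 3–I, 4–B, 5–H, 6–E, 7–C.
All 7 left vertices are matched, so no larger matching exists.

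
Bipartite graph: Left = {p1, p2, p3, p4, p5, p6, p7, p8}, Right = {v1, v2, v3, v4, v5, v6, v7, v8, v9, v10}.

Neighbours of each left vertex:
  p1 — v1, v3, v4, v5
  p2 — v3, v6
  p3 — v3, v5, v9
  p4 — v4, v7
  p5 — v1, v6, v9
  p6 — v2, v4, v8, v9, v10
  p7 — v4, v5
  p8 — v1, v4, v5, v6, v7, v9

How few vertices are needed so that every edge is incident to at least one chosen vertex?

8

The 8 edges p1–v4, p2–v3, p3–v9, p4–v7, p5–v1, p6–v8, p7–v5, p8–v6 form a matching, so any vertex cover needs at least 8 vertices (one per matched edge).
Conversely {p1, p2, p3, p4, p5, p6, p7, p8} meets every edge and has exactly 8 vertices, so 8 is optimal.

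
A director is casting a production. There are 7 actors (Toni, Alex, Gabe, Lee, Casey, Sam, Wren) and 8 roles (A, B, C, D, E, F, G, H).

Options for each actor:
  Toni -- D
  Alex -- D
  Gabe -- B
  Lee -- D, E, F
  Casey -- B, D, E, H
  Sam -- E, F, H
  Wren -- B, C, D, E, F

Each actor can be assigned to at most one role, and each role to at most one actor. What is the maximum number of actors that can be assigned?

One maximum matching: Toni-D, Gabe-B, Lee-F, Casey-E, Sam-H, Wren-C.
The set {Toni, Alex} has only 1 neighbour ({D}), so by Hall's theorem at most 6 of the 7 actors can be matched.

6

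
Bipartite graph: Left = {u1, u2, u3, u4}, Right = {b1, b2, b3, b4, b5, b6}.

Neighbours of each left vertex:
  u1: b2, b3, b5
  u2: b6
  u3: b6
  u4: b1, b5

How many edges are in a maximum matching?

One maximum matching: u1-b3, u2-b6, u4-b5.
The set {u2, u3} has only 1 neighbour ({b6}), so by Hall's theorem at most 3 of the 4 left vertices can be matched.

3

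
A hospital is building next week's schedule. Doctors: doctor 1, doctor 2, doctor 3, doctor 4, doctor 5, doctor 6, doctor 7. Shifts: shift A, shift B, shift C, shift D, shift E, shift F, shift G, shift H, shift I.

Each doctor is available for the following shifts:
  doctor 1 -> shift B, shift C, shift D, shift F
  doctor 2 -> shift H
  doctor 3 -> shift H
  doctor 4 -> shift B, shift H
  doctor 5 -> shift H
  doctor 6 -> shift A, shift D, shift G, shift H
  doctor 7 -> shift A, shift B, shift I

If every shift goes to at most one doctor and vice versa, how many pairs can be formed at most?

5

For example, pair doctor 1→shift F, doctor 2→shift H, doctor 4→shift B, doctor 6→shift G, doctor 7→shift A.
The set {doctor 2, doctor 3, doctor 5} has only 1 neighbour ({shift H}), so by Hall's theorem at most 5 of the 7 doctors can be matched.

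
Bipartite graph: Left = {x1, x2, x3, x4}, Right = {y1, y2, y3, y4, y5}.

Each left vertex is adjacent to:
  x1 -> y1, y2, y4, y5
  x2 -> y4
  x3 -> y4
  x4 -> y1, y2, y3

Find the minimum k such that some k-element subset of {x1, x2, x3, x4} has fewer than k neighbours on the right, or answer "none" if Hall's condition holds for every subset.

Take S = {x2, x3}. Its neighbourhood is {y4}, so |N(S)| = 1 < |S| = 2.
No single vertex violates Hall's condition since each has at least one neighbour, so 2 is the minimum.

2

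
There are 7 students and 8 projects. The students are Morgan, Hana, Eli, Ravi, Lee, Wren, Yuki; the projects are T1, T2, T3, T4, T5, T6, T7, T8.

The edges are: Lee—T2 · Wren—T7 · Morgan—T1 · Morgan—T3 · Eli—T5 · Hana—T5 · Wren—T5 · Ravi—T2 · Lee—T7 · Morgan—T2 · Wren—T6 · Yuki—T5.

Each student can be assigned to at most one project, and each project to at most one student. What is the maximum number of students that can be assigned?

5

One maximum matching: Morgan–T1, Hana–T5, Ravi–T2, Lee–T7, Wren–T6.
The set {Hana, Eli, Yuki} has only 1 neighbour ({T5}), so by Hall's theorem at most 5 of the 7 students can be matched.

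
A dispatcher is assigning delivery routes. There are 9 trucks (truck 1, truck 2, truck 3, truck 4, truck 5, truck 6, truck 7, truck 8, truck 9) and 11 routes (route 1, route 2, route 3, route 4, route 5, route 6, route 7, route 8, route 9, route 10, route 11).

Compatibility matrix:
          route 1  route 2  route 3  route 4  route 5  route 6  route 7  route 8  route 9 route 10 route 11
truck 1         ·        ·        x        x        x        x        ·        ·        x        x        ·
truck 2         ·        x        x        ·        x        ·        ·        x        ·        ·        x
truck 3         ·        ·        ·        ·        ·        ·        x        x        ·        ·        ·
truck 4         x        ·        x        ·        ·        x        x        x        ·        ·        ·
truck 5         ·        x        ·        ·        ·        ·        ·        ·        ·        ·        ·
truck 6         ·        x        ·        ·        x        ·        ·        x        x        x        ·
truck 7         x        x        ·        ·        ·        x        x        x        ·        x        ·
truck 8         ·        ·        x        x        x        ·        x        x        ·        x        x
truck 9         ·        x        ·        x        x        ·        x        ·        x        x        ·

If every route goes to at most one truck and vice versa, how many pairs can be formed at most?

9

One maximum matching: truck 1→route 9, truck 2→route 11, truck 3→route 7, truck 4→route 1, truck 5→route 2, truck 6→route 8, truck 7→route 10, truck 8→route 3, truck 9→route 4.
All 9 trucks are matched, so no larger matching exists.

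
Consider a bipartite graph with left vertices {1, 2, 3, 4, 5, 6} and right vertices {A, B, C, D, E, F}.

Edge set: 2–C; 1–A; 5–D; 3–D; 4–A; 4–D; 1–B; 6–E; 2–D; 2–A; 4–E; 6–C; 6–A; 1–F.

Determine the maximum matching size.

A valid assignment of size 5: 1-B, 2-C, 3-D, 4-A, 6-E.
The set {3, 5} has only 1 neighbour ({D}), so by Hall's theorem at most 5 of the 6 left vertices can be matched.

5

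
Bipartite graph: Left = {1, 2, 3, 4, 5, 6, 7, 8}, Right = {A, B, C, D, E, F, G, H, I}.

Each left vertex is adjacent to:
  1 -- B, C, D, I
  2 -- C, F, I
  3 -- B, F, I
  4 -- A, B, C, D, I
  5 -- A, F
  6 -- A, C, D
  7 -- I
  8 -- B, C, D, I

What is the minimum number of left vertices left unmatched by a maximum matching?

2

A valid assignment of size 6: 1→D, 2→F, 3→I, 4→B, 5→A, 6→C.
The set {1, 2, 3, 4, 5, 6, 7, 8} has only 6 neighbours ({A, B, C, D, F, I}), so by Hall's theorem at most 6 of the 8 left vertices can be matched.
That matches 6 of the 8, leaving 2 unmatched; no matching can do better.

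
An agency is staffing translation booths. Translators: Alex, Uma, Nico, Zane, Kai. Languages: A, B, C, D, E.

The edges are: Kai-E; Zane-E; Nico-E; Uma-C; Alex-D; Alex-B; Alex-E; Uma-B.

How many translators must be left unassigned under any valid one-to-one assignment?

2

A valid assignment of size 3: Alex-B, Uma-C, Nico-E.
The set {Nico, Zane, Kai} has only 1 neighbour ({E}), so by Hall's theorem at most 3 of the 5 translators can be matched.
That matches 3 of the 5, leaving 2 unmatched; no matching can do better.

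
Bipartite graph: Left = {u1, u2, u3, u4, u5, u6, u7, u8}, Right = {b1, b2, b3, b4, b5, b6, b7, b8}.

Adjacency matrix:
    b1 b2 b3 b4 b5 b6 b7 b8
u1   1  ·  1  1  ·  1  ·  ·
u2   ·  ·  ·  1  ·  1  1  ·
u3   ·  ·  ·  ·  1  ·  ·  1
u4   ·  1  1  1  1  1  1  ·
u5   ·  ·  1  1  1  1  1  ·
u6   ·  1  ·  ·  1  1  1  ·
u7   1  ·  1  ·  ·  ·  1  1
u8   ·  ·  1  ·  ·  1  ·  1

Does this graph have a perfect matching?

A valid assignment of size 8: u1-b1, u2-b4, u3-b5, u4-b7, u5-b6, u6-b2, u7-b8, u8-b3.
Every left vertex is matched, so this is a perfect matching.

Yes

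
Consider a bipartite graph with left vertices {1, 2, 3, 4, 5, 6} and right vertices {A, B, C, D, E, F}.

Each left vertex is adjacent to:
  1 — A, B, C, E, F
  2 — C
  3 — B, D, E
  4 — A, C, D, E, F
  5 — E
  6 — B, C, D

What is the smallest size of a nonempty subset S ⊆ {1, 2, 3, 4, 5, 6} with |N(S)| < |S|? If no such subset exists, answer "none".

none

A matching saturating every left vertex exists, for instance 1→A, 2→C, 3→D, 4→F, 5→E, 6→B.
By Hall's marriage theorem, this means |N(S)| ≥ |S| for every subset S, so no violating subset exists.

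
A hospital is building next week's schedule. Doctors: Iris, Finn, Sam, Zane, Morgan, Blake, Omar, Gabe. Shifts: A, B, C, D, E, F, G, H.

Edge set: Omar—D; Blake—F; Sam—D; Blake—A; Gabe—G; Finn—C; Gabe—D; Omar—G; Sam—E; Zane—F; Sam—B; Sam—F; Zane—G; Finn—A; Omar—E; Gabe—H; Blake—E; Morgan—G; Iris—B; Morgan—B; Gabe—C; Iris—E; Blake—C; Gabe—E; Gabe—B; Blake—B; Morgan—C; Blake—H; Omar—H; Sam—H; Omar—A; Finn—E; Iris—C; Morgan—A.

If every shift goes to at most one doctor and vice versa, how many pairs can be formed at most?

One maximum matching: Iris-E, Finn-C, Sam-D, Zane-F, Morgan-B, Blake-H, Omar-A, Gabe-G.
All 8 doctors are matched, so no larger matching exists.

8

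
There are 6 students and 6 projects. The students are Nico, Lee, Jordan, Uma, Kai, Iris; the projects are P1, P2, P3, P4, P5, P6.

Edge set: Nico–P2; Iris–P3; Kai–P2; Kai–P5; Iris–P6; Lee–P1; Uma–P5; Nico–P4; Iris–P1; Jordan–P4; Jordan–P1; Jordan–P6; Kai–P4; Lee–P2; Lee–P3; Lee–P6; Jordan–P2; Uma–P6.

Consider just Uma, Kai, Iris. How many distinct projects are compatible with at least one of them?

6

The union of neighbours of {Uma, Kai, Iris} is {P1, P2, P3, P4, P5, P6}, which has 6 elements.
Since |N(S)| = 6 ≥ |S| = 3, Hall's condition holds for this subset.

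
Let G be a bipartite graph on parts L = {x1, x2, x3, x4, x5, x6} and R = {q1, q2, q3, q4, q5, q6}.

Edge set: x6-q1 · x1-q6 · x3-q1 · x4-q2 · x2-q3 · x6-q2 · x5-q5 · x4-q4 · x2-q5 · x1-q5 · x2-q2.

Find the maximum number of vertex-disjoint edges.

For example, pair x1–q6, x2–q3, x3–q1, x4–q4, x5–q5, x6–q2.
All 6 left vertices are matched, so no larger matching exists.

6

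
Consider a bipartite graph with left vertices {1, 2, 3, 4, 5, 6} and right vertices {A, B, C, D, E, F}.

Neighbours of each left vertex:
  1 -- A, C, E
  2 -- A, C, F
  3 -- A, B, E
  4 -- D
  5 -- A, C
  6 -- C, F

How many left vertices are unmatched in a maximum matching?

One maximum matching: 1–E, 2–C, 3–B, 4–D, 5–A, 6–F.
All 6 left vertices are matched, so no larger matching exists.
That matches 6 of the 6, leaving 0 unmatched; no matching can do better.

0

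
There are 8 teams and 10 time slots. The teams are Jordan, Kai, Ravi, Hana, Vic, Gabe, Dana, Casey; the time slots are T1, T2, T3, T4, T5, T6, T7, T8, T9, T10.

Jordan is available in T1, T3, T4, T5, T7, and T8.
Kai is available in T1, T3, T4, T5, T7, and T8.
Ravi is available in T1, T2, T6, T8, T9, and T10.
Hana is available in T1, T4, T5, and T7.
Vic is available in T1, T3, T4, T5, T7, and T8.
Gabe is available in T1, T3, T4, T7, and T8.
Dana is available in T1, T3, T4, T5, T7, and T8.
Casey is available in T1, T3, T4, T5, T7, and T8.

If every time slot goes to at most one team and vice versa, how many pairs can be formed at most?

7

A valid assignment of size 7: Jordan–T3, Kai–T8, Ravi–T10, Hana–T1, Vic–T5, Gabe–T4, Dana–T7.
The set {Jordan, Kai, Hana, Vic, Gabe, Dana, Casey} has only 6 neighbours ({T1, T3, T4, T5, T7, T8}), so by Hall's theorem at most 7 of the 8 teams can be matched.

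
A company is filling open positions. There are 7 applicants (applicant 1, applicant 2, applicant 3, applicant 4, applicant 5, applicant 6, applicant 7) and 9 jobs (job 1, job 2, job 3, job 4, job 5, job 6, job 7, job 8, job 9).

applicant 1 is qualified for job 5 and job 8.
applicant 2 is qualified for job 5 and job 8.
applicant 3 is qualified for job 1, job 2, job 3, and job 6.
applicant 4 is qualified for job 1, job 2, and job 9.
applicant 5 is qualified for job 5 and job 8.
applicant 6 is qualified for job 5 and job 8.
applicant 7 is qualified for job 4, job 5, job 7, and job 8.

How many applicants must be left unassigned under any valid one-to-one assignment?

A valid assignment of size 5: applicant 1-job 8, applicant 2-job 5, applicant 3-job 1, applicant 4-job 2, applicant 7-job 4.
The set {applicant 1, applicant 2, applicant 5, applicant 6} has only 2 neighbours ({job 5, job 8}), so by Hall's theorem at most 5 of the 7 applicants can be matched.
That matches 5 of the 7, leaving 2 unmatched; no matching can do better.

2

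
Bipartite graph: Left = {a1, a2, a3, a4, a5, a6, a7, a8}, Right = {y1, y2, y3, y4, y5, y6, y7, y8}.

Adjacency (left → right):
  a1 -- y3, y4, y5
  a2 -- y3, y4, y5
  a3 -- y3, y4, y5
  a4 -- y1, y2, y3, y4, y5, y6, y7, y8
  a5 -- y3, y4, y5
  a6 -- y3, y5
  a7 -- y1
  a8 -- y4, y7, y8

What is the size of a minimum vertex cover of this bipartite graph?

6

The 6 edges a1–y5, a2–y4, a3–y3, a4–y6, a7–y1, a8–y7 form a matching, so any vertex cover needs at least 6 vertices (one per matched edge).
Conversely {a4, a7, a8, y3, y4, y5} meets every edge and has exactly 6 vertices, so 6 is optimal.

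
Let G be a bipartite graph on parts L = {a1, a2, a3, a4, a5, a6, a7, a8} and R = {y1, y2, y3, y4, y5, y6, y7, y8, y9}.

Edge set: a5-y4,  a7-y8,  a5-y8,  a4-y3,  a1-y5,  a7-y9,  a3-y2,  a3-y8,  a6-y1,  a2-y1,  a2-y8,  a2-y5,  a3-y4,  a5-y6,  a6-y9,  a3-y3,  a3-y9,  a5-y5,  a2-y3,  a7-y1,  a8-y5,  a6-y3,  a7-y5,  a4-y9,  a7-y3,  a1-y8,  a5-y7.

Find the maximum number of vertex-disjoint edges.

7

For example, pair a1→y8, a2→y5, a3→y4, a4→y9, a5→y7, a6→y1, a7→y3.
The set {a1, a2, a4, a6, a7, a8} has only 5 neighbours ({y1, y3, y5, y8, y9}), so by Hall's theorem at most 7 of the 8 left vertices can be matched.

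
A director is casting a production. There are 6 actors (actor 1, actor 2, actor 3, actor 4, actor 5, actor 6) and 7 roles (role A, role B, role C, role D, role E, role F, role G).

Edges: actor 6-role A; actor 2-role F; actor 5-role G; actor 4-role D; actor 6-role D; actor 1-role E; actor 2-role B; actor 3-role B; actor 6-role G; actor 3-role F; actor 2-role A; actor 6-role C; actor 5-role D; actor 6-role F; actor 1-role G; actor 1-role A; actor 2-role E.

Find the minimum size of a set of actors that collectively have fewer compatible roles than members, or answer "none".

none

A matching saturating every actor exists, for instance actor 1→role E, actor 2→role B, actor 3→role F, actor 4→role D, actor 5→role G, actor 6→role C.
By Hall's marriage theorem, this means |N(S)| ≥ |S| for every subset S, so no violating subset exists.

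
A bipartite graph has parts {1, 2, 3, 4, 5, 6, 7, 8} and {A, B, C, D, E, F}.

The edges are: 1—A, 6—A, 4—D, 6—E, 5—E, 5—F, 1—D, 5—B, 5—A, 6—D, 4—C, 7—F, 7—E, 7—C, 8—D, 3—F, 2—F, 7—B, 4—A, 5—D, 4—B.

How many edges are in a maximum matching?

One maximum matching: 1→D, 2→F, 4→C, 5→A, 6→E, 7→B.
The set {1, 2, 3, 4, 5, 6, 7, 8} has only 6 neighbours ({A, B, C, D, E, F}), so by Hall's theorem at most 6 of the 8 left vertices can be matched.

6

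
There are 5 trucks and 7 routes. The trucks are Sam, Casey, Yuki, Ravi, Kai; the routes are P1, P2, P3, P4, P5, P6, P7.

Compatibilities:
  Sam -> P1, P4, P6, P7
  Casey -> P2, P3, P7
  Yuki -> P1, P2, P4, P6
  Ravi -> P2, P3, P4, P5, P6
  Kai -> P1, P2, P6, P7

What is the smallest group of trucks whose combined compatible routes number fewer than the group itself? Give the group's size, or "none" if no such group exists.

A matching saturating every truck exists, for instance Sam→P7, Casey→P3, Yuki→P6, Ravi→P2, Kai→P1.
By Hall's marriage theorem, this means |N(S)| ≥ |S| for every subset S, so no violating subset exists.

none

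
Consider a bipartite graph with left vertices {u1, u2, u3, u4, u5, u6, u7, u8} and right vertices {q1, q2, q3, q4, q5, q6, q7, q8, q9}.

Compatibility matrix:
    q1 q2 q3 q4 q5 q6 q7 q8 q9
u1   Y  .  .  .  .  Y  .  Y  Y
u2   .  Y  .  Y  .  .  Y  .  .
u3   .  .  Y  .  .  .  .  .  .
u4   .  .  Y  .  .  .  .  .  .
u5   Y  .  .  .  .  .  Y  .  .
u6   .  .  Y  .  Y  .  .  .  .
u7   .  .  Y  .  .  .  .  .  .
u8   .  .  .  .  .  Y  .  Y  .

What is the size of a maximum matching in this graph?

One maximum matching: u1–q6, u2–q2, u3–q3, u5–q7, u6–q5, u8–q8.
The set {u3, u4, u7} has only 1 neighbour ({q3}), so by Hall's theorem at most 6 of the 8 left vertices can be matched.

6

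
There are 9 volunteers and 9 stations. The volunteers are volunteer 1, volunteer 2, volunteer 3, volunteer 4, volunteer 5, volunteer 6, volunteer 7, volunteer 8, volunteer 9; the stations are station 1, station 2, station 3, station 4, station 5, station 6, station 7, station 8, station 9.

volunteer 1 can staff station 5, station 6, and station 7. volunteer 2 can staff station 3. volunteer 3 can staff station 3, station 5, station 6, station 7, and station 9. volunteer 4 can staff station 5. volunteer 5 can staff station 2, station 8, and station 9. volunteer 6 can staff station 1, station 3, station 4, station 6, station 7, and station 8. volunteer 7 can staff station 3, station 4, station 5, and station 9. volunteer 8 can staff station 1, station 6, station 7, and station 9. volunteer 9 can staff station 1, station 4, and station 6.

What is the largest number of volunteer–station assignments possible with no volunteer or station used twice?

9

One maximum matching: volunteer 1→station 6, volunteer 2→station 3, volunteer 3→station 9, volunteer 4→station 5, volunteer 5→station 2, volunteer 6→station 8, volunteer 7→station 4, volunteer 8→station 7, volunteer 9→station 1.
This saturates every volunteer, so 9 is the maximum.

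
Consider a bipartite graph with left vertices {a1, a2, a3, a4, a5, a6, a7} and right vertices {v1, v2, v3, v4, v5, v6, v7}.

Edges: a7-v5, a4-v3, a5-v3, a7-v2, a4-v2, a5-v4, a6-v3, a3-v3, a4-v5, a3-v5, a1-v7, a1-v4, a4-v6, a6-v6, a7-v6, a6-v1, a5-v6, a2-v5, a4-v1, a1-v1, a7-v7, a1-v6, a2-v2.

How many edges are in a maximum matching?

7

For example, pair a1–v7, a2–v5, a3–v3, a4–v6, a5–v4, a6–v1, a7–v2.
All 7 left vertices are matched, so no larger matching exists.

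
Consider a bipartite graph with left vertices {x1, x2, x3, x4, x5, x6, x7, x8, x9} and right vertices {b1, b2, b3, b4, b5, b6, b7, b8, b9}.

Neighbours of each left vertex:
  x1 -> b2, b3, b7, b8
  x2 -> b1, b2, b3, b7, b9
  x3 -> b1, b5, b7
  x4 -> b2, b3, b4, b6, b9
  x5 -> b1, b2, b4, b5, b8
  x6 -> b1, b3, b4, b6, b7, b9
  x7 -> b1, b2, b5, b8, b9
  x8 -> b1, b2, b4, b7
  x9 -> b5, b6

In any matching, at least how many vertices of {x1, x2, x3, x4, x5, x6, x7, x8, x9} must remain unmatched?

For example, pair x1-b3, x2-b2, x3-b7, x4-b9, x5-b1, x6-b6, x7-b8, x8-b4, x9-b5.
This saturates every left vertex, so 9 is the maximum.
That matches 9 of the 9, leaving 0 unmatched; no matching can do better.

0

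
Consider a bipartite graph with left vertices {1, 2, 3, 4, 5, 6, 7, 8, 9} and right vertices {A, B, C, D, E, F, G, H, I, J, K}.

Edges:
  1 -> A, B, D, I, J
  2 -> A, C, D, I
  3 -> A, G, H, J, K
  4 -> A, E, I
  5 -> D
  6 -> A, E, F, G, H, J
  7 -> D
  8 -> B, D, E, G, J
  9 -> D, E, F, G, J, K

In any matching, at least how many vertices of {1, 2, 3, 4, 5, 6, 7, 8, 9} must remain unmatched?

A valid assignment of size 8: 1–B, 2–C, 3–K, 4–I, 5–D, 6–A, 8–G, 9–J.
The set {5, 7} has only 1 neighbour ({D}), so by Hall's theorem at most 8 of the 9 left vertices can be matched.
That matches 8 of the 9, leaving 1 unmatched; no matching can do better.

1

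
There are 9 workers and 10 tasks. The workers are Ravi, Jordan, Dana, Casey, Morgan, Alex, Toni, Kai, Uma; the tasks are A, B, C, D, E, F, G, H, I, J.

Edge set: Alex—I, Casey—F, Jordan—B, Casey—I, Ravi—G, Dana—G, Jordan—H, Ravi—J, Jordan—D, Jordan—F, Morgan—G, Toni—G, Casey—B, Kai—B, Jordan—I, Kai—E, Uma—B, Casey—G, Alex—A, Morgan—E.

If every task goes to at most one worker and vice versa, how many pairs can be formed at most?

7

For example, pair Ravi→J, Jordan→H, Dana→G, Casey→F, Morgan→E, Alex→I, Kai→B.
The set {Dana, Morgan, Toni, Kai, Uma} has only 3 neighbours ({B, E, G}), so by Hall's theorem at most 7 of the 9 workers can be matched.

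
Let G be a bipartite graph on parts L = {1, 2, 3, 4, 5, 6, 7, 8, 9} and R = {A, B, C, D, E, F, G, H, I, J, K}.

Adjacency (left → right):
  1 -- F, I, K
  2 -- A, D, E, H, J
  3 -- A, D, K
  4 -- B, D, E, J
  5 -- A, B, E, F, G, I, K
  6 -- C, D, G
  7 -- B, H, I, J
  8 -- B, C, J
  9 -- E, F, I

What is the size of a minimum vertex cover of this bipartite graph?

{1, 2, 3, 4, 5, 6, 7, 8, 9} is a vertex cover of size 9: every edge has an endpoint in this set.
No smaller cover exists because 1–F, 2–A, 3–K, 4–B, 5–G, 6–C, 7–H, 8–J, 9–E is a matching of size 9, and a cover must include an endpoint of each of these disjoint edges (König's theorem).

9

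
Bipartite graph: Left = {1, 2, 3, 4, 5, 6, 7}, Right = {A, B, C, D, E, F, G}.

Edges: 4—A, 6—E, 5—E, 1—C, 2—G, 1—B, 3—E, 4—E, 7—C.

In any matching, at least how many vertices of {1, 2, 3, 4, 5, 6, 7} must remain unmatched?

2

One maximum matching: 1-B, 2-G, 3-E, 4-A, 7-C.
The set {3, 5, 6} has only 1 neighbour ({E}), so by Hall's theorem at most 5 of the 7 left vertices can be matched.
That matches 5 of the 7, leaving 2 unmatched; no matching can do better.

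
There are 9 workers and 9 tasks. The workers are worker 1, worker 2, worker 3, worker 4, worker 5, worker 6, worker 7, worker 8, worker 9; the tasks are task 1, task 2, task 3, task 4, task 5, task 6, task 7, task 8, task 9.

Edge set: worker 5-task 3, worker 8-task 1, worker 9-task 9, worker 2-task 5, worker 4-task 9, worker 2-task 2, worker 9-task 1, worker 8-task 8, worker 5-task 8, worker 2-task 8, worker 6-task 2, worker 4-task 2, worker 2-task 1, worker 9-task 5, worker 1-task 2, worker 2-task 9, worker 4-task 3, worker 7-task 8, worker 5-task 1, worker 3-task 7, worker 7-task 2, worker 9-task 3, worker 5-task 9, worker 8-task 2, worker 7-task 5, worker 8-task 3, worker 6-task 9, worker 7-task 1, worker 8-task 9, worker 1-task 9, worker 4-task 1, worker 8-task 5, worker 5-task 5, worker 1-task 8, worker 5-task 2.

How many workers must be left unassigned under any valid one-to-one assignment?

For example, pair worker 1–task 8, worker 2–task 5, worker 3–task 7, worker 4–task 1, worker 5–task 3, worker 6–task 9, worker 7–task 2.
The set {worker 1, worker 2, worker 4, worker 5, worker 6, worker 7, worker 8, worker 9} has only 6 neighbours ({task 1, task 2, task 3, task 5, task 8, task 9}), so by Hall's theorem at most 7 of the 9 workers can be matched.
That matches 7 of the 9, leaving 2 unmatched; no matching can do better.

2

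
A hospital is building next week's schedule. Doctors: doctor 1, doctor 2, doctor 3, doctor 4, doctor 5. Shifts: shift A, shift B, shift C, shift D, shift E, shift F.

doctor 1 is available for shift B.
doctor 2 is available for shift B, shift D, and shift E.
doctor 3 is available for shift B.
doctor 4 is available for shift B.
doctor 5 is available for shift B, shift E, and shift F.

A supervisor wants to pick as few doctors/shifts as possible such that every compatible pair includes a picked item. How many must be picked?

The 3 edges doctor 1–shift B, doctor 2–shift D, doctor 5–shift E form a matching, so any vertex cover needs at least 3 vertices (one per matched edge).
Conversely {doctor 2, doctor 5, shift B} meets every edge and has exactly 3 vertices, so 3 is optimal.

3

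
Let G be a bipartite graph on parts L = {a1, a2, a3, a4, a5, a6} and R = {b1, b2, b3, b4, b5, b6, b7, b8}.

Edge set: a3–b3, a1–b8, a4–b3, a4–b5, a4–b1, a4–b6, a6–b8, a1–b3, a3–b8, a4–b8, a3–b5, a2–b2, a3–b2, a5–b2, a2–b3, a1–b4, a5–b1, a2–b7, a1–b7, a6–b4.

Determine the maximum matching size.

One maximum matching: a1-b3, a2-b7, a3-b2, a4-b5, a5-b1, a6-b8.
This saturates every left vertex, so 6 is the maximum.

6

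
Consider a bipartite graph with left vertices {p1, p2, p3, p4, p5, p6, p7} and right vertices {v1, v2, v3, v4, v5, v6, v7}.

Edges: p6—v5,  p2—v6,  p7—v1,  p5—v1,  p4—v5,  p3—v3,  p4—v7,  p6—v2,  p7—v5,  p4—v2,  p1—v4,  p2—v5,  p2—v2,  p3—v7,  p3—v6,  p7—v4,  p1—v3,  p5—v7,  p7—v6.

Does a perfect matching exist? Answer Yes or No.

Yes

One maximum matching: p1-v4, p2-v2, p3-v3, p4-v7, p5-v1, p6-v5, p7-v6.
Every left vertex is matched, so this is a perfect matching.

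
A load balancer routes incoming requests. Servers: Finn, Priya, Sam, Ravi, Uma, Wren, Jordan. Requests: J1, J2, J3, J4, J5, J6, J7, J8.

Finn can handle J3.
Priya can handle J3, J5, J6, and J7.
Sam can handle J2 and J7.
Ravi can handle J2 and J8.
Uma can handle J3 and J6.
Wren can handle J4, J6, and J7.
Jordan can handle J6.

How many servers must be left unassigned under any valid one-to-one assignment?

1

A valid assignment of size 6: Finn–J3, Priya–J5, Sam–J2, Ravi–J8, Uma–J6, Wren–J7.
The set {Finn, Uma, Jordan} has only 2 neighbours ({J3, J6}), so by Hall's theorem at most 6 of the 7 servers can be matched.
That matches 6 of the 7, leaving 1 unmatched; no matching can do better.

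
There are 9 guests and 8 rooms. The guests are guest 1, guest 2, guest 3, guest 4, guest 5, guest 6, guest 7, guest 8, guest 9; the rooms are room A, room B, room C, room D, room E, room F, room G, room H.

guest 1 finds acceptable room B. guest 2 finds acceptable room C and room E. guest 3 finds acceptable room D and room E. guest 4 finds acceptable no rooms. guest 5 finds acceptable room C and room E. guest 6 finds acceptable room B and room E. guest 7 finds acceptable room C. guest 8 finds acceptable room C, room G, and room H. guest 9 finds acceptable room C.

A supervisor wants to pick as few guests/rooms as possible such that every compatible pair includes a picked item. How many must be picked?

A maximum matching has 5 edges (e.g. guest 1–room B, guest 2–room C, guest 3–room D, guest 5–room E, guest 8–room G).
By König's theorem the minimum vertex cover has the same size. One such cover is {guest 3, guest 8, room B, room C, room E}.

5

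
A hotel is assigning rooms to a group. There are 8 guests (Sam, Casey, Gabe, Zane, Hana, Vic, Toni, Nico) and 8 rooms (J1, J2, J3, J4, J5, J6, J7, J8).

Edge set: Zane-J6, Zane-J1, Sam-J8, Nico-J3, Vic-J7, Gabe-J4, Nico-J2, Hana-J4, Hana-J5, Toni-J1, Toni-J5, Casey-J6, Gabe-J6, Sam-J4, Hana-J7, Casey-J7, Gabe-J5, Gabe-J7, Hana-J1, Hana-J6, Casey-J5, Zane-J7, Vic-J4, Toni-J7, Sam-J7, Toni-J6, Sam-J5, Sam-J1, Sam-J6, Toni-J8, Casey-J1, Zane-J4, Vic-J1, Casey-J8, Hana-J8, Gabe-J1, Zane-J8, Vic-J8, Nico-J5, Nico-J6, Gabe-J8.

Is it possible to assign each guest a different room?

No

The set {Sam, Casey, Gabe, Zane, Hana, Vic, Toni} has only 6 neighbours ({J1, J4, J5, J6, J7, J8}), so by Hall's theorem at most 7 of the 8 guests can be matched.
Hence no matching covers every guest.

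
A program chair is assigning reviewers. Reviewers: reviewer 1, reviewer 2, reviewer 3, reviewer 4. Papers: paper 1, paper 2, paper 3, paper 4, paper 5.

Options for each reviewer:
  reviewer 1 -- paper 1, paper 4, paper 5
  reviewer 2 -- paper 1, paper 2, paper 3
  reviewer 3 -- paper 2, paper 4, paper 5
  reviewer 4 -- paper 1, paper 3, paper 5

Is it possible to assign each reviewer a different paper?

Yes

One maximum matching: reviewer 1–paper 4, reviewer 2–paper 3, reviewer 3–paper 2, reviewer 4–paper 1.
All 4 reviewers are covered.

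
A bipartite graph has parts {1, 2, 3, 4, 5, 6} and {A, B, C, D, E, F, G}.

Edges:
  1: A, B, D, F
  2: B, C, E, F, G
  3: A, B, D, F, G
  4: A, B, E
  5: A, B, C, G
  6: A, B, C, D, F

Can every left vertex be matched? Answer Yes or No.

Yes

For example, pair 1→F, 2→E, 3→G, 4→B, 5→C, 6→A.
Every left vertex is matched, so this matching saturates all of them.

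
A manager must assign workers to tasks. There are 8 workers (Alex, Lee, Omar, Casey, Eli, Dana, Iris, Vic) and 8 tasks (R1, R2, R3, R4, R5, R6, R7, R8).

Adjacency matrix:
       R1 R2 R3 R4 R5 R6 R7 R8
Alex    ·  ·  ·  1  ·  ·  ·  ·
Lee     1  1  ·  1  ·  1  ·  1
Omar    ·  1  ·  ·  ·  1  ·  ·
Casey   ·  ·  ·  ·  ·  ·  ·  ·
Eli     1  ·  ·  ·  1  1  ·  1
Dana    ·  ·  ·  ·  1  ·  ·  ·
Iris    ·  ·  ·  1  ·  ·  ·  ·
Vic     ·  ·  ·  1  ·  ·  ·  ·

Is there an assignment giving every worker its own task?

No

The set {Alex, Casey, Iris, Vic} has only 1 neighbour ({R4}), so by Hall's theorem at most 5 of the 8 workers can be matched.
Hence no matching covers every worker.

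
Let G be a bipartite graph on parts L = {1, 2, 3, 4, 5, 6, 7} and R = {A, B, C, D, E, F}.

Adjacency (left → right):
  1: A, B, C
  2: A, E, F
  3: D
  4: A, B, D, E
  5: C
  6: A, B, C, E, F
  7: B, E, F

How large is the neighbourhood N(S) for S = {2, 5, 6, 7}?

The union of neighbours of {2, 5, 6, 7} is {A, B, C, E, F}, which has 5 elements.
Since |N(S)| = 5 ≥ |S| = 4, Hall's condition holds for this subset.

5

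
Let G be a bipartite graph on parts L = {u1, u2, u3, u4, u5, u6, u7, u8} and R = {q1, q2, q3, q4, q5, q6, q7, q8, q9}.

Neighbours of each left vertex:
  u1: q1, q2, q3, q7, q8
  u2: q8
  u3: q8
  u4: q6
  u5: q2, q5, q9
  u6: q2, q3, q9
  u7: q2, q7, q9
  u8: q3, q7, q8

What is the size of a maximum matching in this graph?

7

A valid assignment of size 7: u1-q1, u2-q8, u4-q6, u5-q5, u6-q9, u7-q2, u8-q7.
The set {u2, u3} has only 1 neighbour ({q8}), so by Hall's theorem at most 7 of the 8 left vertices can be matched.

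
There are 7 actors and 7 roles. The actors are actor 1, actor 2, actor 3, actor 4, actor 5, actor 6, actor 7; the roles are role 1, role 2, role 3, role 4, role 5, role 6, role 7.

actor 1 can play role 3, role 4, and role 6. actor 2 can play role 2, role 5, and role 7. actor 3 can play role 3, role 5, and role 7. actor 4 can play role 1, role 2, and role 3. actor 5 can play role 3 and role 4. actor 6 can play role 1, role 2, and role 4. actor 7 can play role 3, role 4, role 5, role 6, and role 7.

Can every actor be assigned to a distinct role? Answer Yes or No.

One maximum matching: actor 1–role 6, actor 2–role 5, actor 3–role 3, actor 4–role 1, actor 5–role 4, actor 6–role 2, actor 7–role 7.
All 7 actors are covered.

Yes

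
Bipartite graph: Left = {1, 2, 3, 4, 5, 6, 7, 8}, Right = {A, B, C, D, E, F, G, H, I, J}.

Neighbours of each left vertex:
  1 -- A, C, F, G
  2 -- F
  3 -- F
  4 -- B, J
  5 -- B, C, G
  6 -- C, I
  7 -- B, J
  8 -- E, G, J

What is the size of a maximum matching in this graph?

One maximum matching: 1-G, 2-F, 4-J, 5-C, 6-I, 7-B, 8-E.
The set {2, 3} has only 1 neighbour ({F}), so by Hall's theorem at most 7 of the 8 left vertices can be matched.

7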